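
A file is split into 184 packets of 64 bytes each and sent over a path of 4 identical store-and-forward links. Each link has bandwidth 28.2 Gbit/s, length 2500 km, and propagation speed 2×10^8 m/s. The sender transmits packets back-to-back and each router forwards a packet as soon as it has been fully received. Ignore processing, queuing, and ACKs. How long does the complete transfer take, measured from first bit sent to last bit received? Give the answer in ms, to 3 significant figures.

50.0 ms

Per-hop transmission t_tx = L/R = 512/28200000000 = 1.8156e-05 ms.
Per-hop propagation t_prop = 2500000/200000000 = 12.5 ms.
Pipeline fill: first packet needs 4·t_tx to clear all hops; remaining 183 packets each add one t_tx.
Total = (4+184-1)·t_tx + 4·t_prop = 187·1.8156e-05 + 4·12.5 = 50.0 ms.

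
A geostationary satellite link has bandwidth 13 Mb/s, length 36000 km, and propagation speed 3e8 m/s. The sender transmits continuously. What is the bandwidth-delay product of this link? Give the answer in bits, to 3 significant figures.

1560000 bits

Propagation delay = 36000000 / 300000000 = 0.12 s.
BDP = R × t_prop = 13000000 × 0.12 = 1560000 bits.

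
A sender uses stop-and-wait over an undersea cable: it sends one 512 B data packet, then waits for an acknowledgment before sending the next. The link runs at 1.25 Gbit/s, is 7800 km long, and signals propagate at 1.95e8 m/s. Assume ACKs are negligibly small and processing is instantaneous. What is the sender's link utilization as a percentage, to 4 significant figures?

t_tx = L/R = 4096/1250000000 = 3.2768e-06 s.
t_prop = 7800000/195000000 = 0.04 s; RTT = 0.08 s.
Cycle = t_tx + RTT = 0.0800033 s.
Utilization = t_tx / cycle = 3.2768e-06/0.0800033 = 0.004096 %.

0.004096 %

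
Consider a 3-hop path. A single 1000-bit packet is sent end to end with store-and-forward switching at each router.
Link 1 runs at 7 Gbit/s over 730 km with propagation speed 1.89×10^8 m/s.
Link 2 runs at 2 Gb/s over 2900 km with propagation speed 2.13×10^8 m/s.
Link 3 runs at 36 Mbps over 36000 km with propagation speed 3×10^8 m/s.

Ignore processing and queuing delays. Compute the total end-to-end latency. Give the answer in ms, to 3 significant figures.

Transmission delays (L/R per hop): 0.000142857, 0.0005, 0.0277778 ms; sum = 0.0284206 ms.
Propagation delays (d/s per hop): 3.86243, 13.615, 120 ms; sum = 137.477 ms.
End-to-end = 138 ms.

138 ms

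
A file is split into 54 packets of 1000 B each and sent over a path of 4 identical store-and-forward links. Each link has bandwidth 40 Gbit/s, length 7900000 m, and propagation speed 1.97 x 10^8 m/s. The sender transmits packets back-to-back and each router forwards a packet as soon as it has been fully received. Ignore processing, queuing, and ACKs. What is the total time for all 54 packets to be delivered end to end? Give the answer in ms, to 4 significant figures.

160.4 ms

Per-hop transmission t_tx = L/R = 8000/40000000000 = 0.0002 ms.
Per-hop propagation t_prop = 7900000/197000000 = 40.1015 ms.
Pipeline fill: first packet needs 4·t_tx to clear all hops; remaining 53 packets each add one t_tx.
Total = (4+54-1)·t_tx + 4·t_prop = 57·0.0002 + 4·40.1015 = 160.4 ms.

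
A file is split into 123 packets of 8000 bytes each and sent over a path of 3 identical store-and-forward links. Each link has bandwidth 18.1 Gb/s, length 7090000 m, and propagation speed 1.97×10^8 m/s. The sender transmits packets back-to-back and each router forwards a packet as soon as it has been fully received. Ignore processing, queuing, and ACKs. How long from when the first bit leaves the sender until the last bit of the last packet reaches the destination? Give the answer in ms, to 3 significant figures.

108 ms

Per-hop transmission t_tx = L/R = 64000/18100000000 = 0.00353591 ms.
Per-hop propagation t_prop = 7090000/197000000 = 35.9898 ms.
Pipeline fill: first packet needs 3·t_tx to clear all hops; remaining 122 packets each add one t_tx.
Total = (3+123-1)·t_tx + 3·t_prop = 125·0.00353591 + 3·35.9898 = 108 ms.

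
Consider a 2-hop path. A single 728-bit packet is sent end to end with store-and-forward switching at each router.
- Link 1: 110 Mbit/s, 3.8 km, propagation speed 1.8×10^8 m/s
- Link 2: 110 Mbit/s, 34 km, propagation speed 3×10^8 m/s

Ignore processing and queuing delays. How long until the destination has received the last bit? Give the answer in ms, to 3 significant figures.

Transmission delay per hop = L/R = 728/110000000 = 0.00661818 ms; 2 hops → 0.0132364 ms.
Propagation delays (d/s per hop): 0.0211111, 0.113333 ms; sum = 0.134444 ms.
End-to-end = 0.148 ms.

0.148 ms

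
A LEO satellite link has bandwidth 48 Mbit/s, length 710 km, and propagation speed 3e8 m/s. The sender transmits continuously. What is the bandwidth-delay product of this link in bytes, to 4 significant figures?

14200 bytes

Propagation delay = 710000 / 300000000 = 0.00236667 s.
BDP = R × t_prop = 48000000 × 0.00236667 = 113600 bits.
In bytes: 113600/8 = 14200 bytes.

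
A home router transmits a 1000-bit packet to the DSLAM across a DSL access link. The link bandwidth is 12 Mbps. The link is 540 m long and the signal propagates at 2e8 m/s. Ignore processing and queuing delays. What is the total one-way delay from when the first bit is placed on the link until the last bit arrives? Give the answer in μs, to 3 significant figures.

Transmission delay = L/R = 1000 / 12000000 = 83.3333 μs.
Propagation delay = d/s = 540 m / 200000000 m/s = 2.7 μs.
Total = 86.0 μs.

86.0 μs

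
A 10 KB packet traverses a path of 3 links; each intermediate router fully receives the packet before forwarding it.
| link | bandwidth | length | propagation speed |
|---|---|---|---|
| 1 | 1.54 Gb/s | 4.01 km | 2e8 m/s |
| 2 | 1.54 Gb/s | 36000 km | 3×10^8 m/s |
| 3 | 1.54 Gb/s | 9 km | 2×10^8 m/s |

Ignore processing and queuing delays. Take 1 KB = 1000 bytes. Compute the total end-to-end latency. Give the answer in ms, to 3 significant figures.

L = 80000 bits.
Transmission delay per hop = L/R = 80000/1540000000 = 0.0519481 ms; 3 hops → 0.155844 ms.
Propagation delays (d/s per hop): 0.02005, 120, 0.045 ms; sum = 120.065 ms.
End-to-end = 120 ms.

120 ms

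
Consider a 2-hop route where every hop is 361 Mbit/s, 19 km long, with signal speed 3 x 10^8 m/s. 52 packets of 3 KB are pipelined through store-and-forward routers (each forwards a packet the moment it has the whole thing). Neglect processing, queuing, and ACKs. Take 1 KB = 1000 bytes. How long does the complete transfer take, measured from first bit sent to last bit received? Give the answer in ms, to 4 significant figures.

3.650 ms

Per-hop transmission t_tx = L/R = 24000/361000000 = 0.066482 ms.
Per-hop propagation t_prop = 19000/300000000 = 0.0633333 ms.
Pipeline fill: first packet needs 2·t_tx to clear all hops; remaining 51 packets each add one t_tx.
Total = (2+52-1)·t_tx + 2·t_prop = 53·0.066482 + 2·0.0633333 = 3.650 ms.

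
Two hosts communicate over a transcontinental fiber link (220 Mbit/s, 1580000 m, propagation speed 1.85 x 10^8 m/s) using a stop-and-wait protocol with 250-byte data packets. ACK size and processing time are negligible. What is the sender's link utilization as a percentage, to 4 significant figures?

t_tx = L/R = 2000/220000000 = 9.09091e-06 s.
t_prop = 1580000/185000000 = 0.00854054 s; RTT = 0.0170811 s.
Cycle = t_tx + RTT = 0.0170902 s.
Utilization = t_tx / cycle = 9.09091e-06/0.0170902 = 0.05319 %.

0.05319 %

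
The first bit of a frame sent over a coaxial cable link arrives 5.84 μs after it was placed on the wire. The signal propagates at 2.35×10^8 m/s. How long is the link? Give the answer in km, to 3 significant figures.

d = s × t_prop = 235000000 × 5.84e-06 = 1.37 km.

1.37 km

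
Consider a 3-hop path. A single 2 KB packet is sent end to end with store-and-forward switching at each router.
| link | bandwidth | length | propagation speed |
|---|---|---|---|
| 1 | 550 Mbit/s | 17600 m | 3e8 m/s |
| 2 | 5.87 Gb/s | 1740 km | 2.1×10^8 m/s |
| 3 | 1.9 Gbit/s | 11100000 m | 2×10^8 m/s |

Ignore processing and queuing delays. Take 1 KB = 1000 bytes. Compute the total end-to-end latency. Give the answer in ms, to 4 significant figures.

L = 16000 bits.
Transmission delays (L/R per hop): 0.0290909, 0.00272572, 0.00842105 ms; sum = 0.0402377 ms.
Propagation delays (d/s per hop): 0.0586667, 8.28571, 55.5 ms; sum = 63.8444 ms.
End-to-end = 63.88 ms.

63.88 ms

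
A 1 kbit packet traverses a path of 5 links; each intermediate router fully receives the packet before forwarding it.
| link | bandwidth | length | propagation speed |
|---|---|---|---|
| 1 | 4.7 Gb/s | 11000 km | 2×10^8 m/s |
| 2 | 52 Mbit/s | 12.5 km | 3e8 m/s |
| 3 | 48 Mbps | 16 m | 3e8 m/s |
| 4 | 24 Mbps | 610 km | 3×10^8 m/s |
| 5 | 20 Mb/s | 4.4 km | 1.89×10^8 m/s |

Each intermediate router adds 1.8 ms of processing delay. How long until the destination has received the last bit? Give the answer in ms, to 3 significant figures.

64.4 ms

L = 1000 bits.
Transmission delays (L/R per hop): 0.000212766, 0.0192308, 0.0208333, 0.0416667, 0.05 ms; sum = 0.131944 ms.
Propagation delays (d/s per hop): 55, 0.0416667, 5.33333e-05, 2.03333, 0.0232804 ms; sum = 57.0983 ms.
Processing at 4 router(s): 4 × 1.8 ms = 7.2 ms.
End-to-end = 64.4 ms.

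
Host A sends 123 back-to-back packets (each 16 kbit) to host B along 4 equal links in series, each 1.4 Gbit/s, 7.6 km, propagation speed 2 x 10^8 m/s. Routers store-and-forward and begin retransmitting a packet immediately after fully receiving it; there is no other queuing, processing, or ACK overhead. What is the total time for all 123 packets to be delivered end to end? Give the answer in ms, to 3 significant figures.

Per-hop transmission t_tx = L/R = 16000/1400000000 = 0.0114286 ms.
Per-hop propagation t_prop = 7600/200000000 = 0.038 ms.
Pipeline fill: first packet needs 4·t_tx to clear all hops; remaining 122 packets each add one t_tx.
Total = (4+123-1)·t_tx + 4·t_prop = 126·0.0114286 + 4·0.038 = 1.59 ms.

1.59 ms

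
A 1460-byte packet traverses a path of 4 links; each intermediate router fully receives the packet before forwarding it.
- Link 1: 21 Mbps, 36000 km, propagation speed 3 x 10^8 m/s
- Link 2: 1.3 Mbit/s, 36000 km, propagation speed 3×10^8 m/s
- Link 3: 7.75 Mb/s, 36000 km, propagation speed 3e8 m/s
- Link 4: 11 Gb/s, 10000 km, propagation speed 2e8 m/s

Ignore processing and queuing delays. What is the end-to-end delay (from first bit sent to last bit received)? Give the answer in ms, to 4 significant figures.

L = 1460 × 8 = 11680 bits.
Transmission delays (L/R per hop): 0.55619, 8.98462, 1.5071, 0.00106182 ms; sum = 11.049 ms.
Propagation delays (d/s per hop): 120, 120, 120, 50 ms; sum = 410 ms.
End-to-end = 421.0 ms.

421.0 ms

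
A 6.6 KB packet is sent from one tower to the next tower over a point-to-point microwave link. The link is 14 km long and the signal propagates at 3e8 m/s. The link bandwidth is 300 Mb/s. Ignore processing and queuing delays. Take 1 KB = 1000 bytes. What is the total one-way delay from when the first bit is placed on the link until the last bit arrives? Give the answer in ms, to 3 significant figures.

L = 52800 bits.
Transmission delay = L/R = 52800 / 300000000 = 0.176 ms.
Propagation delay = d/s = 14000 m / 300000000 m/s = 0.0466667 ms.
Total = 0.223 ms.

0.223 ms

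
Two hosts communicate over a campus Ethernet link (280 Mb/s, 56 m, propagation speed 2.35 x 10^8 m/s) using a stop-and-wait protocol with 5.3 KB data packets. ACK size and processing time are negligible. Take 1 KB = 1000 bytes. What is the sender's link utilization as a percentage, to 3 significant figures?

99.7 %

t_tx = L/R = 42400/280000000 = 0.000151429 s.
t_prop = 56/235000000 = 2.38298e-07 s; RTT = 4.76596e-07 s.
Cycle = t_tx + RTT = 0.000151905 s.
Utilization = t_tx / cycle = 0.000151429/0.000151905 = 99.7 %.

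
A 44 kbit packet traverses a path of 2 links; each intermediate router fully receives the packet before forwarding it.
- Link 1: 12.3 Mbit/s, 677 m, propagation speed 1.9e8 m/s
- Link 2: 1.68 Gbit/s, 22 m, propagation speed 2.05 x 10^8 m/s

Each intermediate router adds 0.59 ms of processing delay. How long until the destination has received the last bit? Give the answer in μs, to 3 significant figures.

L = 44000 bits.
Transmission delays (L/R per hop): 3577.24, 26.1905 μs; sum = 3603.43 μs.
Propagation delays (d/s per hop): 3.56316, 0.107317 μs; sum = 3.67047 μs.
Processing at 1 router(s): 1 × 0.59 ms = 590 μs.
End-to-end = 4200 μs.

4200 μs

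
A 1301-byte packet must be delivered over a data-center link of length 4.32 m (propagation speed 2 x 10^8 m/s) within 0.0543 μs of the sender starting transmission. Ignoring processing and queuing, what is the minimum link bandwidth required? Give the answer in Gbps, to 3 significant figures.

318 Gbps

L = 10408 bits.
Propagation delay = 4.32 / 200000000 = 0.0216 μs.
Transmission budget = 0.0543 − 0.0216 = 0.0327 μs.
R ≥ L / t_tx = 10408 bits / 3.27e-08 s = 318 Gbps.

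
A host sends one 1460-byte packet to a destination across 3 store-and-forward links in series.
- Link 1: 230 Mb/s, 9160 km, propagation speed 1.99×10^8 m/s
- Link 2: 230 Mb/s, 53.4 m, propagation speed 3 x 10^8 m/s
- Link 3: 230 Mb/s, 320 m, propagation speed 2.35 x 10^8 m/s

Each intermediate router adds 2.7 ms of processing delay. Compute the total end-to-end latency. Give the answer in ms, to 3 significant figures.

L = 1460 × 8 = 11680 bits.
Transmission delay per hop = L/R = 11680/230000000 = 0.0507826 ms; 3 hops → 0.152348 ms.
Propagation delays (d/s per hop): 46.0302, 0.000178, 0.0013617 ms; sum = 46.0317 ms.
Processing at 2 router(s): 2 × 2.7 ms = 5.4 ms.
End-to-end = 51.6 ms.

51.6 ms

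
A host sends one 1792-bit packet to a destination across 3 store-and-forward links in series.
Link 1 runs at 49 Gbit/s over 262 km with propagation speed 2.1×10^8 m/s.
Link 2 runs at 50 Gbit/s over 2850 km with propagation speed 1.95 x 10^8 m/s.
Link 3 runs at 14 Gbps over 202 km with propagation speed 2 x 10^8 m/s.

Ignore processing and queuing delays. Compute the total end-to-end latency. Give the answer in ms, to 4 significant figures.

Transmission delays (L/R per hop): 3.65714e-05, 3.584e-05, 0.000128 ms; sum = 0.000200411 ms.
Propagation delays (d/s per hop): 1.24762, 14.6154, 1.01 ms; sum = 16.873 ms.
End-to-end = 16.87 ms.

16.87 ms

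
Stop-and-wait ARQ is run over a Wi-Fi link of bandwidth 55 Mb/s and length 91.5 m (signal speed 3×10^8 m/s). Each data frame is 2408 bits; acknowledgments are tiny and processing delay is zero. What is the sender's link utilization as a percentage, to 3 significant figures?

t_tx = L/R = 2408/55000000 = 4.37818e-05 s.
t_prop = 91.5/300000000 = 3.05e-07 s; RTT = 6.1e-07 s.
Cycle = t_tx + RTT = 4.43918e-05 s.
Utilization = t_tx / cycle = 4.37818e-05/4.43918e-05 = 98.6 %.

98.6 %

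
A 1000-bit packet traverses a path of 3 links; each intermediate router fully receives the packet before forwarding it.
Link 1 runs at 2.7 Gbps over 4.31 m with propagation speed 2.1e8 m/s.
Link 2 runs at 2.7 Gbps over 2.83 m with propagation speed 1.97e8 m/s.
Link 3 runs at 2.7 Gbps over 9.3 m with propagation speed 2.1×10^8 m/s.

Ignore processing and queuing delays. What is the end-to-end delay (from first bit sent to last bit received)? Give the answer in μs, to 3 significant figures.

Transmission delay per hop = L/R = 1000/2700000000 = 0.37037 μs; 3 hops → 1.11111 μs.
Propagation delays (d/s per hop): 0.0205238, 0.0143655, 0.0442857 μs; sum = 0.079175 μs.
End-to-end = 1.19 μs.

1.19 μs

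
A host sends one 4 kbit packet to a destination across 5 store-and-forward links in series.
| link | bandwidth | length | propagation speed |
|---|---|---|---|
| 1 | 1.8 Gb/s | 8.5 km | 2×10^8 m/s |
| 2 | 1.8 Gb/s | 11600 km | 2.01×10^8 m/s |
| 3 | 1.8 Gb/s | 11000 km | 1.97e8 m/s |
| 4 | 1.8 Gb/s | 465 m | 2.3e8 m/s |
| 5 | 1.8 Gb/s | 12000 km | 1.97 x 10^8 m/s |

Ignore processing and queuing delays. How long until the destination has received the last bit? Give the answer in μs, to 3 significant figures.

L = 4000 bits.
Transmission delay per hop = L/R = 4000/1800000000 = 2.22222 μs; 5 hops → 11.1111 μs.
Propagation delays (d/s per hop): 42.5, 57711.4, 55837.6, 2.02174, 60913.7 μs; sum = 174507 μs.
End-to-end = 175000 μs.

175000 μs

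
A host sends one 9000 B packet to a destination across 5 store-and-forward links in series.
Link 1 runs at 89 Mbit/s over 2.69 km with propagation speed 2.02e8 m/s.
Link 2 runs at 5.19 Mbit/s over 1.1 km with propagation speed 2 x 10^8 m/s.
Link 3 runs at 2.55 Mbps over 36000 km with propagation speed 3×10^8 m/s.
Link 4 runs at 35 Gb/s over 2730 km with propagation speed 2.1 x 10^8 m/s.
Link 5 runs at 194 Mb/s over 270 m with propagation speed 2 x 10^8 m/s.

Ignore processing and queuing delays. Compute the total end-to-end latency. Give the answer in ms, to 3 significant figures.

L = 9000 × 8 = 72000 bits.
Transmission delays (L/R per hop): 0.808989, 13.8728, 28.2353, 0.00205714, 0.371134 ms; sum = 43.2903 ms.
Propagation delays (d/s per hop): 0.0133168, 0.0055, 120, 13, 0.00135 ms; sum = 133.02 ms.
End-to-end = 176 ms.

176 ms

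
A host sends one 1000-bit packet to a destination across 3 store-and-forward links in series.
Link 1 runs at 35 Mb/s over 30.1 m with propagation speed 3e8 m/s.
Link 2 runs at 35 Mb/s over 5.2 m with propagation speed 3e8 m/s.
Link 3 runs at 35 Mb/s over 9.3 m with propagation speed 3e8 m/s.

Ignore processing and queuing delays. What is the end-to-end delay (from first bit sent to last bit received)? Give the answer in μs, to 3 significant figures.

85.9 μs

Transmission delay per hop = L/R = 1000/35000000 = 28.5714 μs; 3 hops → 85.7143 μs.
Propagation delays (d/s per hop): 0.100333, 0.0173333, 0.031 μs; sum = 0.148667 μs.
End-to-end = 85.9 μs.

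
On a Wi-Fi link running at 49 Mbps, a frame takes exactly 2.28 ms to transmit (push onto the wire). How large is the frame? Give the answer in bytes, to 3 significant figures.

L = R × t_tx = 49000000 b/s × 0.00228 s = 111720 bits.
In bytes: 111720 / 8 = 14000 bytes.

14000 bytes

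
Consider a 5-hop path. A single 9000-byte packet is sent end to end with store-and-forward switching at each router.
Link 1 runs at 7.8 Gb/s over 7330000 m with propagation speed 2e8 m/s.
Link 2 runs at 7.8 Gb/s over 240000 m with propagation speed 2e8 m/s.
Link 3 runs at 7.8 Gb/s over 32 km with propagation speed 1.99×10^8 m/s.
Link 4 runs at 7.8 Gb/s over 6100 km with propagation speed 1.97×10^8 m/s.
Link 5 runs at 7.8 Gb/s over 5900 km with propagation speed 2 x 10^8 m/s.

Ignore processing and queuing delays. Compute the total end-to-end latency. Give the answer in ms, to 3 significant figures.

98.5 ms

L = 9000 × 8 = 72000 bits.
Transmission delay per hop = L/R = 72000/7800000000 = 0.00923077 ms; 5 hops → 0.0461538 ms.
Propagation delays (d/s per hop): 36.65, 1.2, 0.160804, 30.9645, 29.5 ms; sum = 98.4753 ms.
End-to-end = 98.5 ms.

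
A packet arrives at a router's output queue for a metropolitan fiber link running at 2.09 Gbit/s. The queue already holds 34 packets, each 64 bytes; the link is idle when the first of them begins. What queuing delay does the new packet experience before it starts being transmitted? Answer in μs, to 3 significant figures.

Each queued packet: L/R = 512/2.09e+09 = 0.244976 μs.
34 queued → 8.32919 μs.
Queuing delay = 8.33 μs.

8.33 μs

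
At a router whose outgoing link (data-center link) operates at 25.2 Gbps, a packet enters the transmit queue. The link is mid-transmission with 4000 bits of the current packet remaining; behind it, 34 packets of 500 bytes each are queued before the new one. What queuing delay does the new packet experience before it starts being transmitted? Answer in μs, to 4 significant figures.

5.556 μs

Each queued packet: L/R = 4000/25200000000 = 0.15873 μs.
34 queued → 5.39683 μs.
Plus remaining 4000 bits of current packet: 0.15873 μs.
Queuing delay = 5.556 μs.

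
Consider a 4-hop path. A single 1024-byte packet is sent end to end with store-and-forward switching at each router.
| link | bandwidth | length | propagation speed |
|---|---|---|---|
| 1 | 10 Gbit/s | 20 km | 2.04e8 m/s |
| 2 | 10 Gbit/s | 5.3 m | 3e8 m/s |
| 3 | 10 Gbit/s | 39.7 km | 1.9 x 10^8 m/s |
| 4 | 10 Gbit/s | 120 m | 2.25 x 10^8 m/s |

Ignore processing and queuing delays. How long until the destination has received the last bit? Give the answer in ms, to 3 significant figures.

0.311 ms

L = 1024 × 8 = 8192 bits.
Transmission delay per hop = L/R = 8192/10000000000 = 0.0008192 ms; 4 hops → 0.0032768 ms.
Propagation delays (d/s per hop): 0.0980392, 1.76667e-05, 0.208947, 0.000533333 ms; sum = 0.307538 ms.
End-to-end = 0.311 ms.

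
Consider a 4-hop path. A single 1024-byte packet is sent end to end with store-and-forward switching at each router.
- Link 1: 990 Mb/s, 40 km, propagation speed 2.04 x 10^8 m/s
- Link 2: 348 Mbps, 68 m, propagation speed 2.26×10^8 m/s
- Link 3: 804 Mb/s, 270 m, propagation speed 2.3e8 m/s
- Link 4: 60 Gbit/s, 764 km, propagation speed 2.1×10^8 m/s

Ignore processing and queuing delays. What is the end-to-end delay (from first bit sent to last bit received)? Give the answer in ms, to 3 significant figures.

L = 1024 × 8 = 8192 bits.
Transmission delays (L/R per hop): 0.00827475, 0.0235402, 0.0101891, 0.000136533 ms; sum = 0.0421406 ms.
Propagation delays (d/s per hop): 0.196078, 0.000300885, 0.00117391, 3.6381 ms; sum = 3.83565 ms.
End-to-end = 3.88 ms.

3.88 ms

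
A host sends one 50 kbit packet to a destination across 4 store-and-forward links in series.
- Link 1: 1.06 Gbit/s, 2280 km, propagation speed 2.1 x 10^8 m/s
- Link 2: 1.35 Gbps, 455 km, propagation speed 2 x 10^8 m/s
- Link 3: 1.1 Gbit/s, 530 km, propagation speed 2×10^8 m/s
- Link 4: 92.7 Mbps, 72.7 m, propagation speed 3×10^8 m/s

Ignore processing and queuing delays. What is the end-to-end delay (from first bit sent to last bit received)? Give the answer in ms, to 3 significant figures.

L = 50000 bits.
Transmission delays (L/R per hop): 0.0471698, 0.037037, 0.0454545, 0.539374 ms; sum = 0.669036 ms.
Propagation delays (d/s per hop): 10.8571, 2.275, 2.65, 0.000242333 ms; sum = 15.7824 ms.
End-to-end = 16.5 ms.

16.5 ms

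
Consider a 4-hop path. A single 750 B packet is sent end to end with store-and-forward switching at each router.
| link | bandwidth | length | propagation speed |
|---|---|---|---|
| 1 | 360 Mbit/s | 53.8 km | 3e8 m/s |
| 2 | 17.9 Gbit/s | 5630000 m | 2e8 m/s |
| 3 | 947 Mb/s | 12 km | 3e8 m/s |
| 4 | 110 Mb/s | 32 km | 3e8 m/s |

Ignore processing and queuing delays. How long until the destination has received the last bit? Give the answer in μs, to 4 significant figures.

L = 750 × 8 = 6000 bits.
Transmission delays (L/R per hop): 16.6667, 0.335196, 6.3358, 54.5455 μs; sum = 77.8831 μs.
Propagation delays (d/s per hop): 179.333, 28150, 40, 106.667 μs; sum = 28476 μs.
End-to-end = 28550 μs.

28550 μs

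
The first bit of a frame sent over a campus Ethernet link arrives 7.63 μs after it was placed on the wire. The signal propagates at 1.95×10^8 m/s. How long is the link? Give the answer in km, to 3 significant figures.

1.49 km

d = s × t_prop = 195000000 × 7.63e-06 = 1.49 km.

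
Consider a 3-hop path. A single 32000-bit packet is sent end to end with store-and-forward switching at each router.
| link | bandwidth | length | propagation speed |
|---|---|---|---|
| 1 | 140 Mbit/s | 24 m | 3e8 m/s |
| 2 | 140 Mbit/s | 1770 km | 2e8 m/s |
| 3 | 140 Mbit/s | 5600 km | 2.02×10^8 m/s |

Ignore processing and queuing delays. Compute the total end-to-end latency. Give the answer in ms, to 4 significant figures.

37.26 ms

Transmission delay per hop = L/R = 32000/140000000 = 0.228571 ms; 3 hops → 0.685714 ms.
Propagation delays (d/s per hop): 8e-05, 8.85, 27.7228 ms; sum = 36.5729 ms.
End-to-end = 37.26 ms.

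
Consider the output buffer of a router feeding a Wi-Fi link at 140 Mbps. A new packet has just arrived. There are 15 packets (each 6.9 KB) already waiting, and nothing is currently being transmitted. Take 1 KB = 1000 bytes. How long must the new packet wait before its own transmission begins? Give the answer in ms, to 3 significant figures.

5.91 ms

Each queued packet: L/R = 55200/140000000 = 0.394286 ms.
15 queued → 5.91429 ms.
Queuing delay = 5.91 ms.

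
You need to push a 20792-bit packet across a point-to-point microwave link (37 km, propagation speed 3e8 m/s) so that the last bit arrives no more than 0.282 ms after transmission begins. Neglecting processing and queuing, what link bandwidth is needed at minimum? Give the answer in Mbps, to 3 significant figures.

131 Mbps

Propagation delay = 37000 / 300000000 = 0.123333 ms.
Transmission budget = 0.282 − 0.123333 = 0.158667 ms.
R ≥ L / t_tx = 20792 bits / 0.000158667 s = 131 Mbps.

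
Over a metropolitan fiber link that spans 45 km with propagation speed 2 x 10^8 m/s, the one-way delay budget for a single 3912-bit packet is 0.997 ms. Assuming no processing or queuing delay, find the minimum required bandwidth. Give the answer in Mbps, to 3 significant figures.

5.07 Mbps

Propagation delay = 45000 / 200000000 = 0.225 ms.
Transmission budget = 0.997 − 0.225 = 0.772 ms.
R ≥ L / t_tx = 3912 bits / 0.000772 s = 5.07 Mbps.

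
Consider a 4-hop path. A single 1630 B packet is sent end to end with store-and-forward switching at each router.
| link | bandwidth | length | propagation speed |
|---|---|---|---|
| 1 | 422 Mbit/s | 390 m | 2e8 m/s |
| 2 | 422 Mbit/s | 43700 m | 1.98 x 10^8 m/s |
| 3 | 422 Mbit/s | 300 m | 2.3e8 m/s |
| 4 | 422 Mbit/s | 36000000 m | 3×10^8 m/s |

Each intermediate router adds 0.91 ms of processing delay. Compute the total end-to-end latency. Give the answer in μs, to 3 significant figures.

L = 1630 × 8 = 13040 bits.
Transmission delay per hop = L/R = 13040/422000000 = 30.9005 μs; 4 hops → 123.602 μs.
Propagation delays (d/s per hop): 1.95, 220.707, 1.30435, 120000 μs; sum = 120224 μs.
Processing at 3 router(s): 3 × 0.91 ms = 2730 μs.
End-to-end = 123000 μs.

123000 μs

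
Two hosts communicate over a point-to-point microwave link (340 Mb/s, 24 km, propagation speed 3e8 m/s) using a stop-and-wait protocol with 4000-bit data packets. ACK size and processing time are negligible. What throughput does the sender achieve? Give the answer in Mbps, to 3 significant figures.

23.3 Mbps

t_tx = L/R = 4000/340000000 = 1.17647e-05 s.
t_prop = 24000/300000000 = 8e-05 s; RTT = 0.00016 s.
Cycle = t_tx + RTT = 0.000171765 s.
Throughput = L / cycle = 4000 / 0.000171765 = 23.3 Mbps.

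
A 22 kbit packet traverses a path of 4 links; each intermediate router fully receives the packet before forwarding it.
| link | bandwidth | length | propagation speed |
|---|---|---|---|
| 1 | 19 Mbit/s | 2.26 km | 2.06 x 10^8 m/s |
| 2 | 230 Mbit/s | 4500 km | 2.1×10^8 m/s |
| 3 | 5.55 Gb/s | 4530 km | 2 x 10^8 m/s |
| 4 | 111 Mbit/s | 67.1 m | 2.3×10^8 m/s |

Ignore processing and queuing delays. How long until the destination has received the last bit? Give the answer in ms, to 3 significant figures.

45.5 ms

L = 22000 bits.
Transmission delays (L/R per hop): 1.15789, 0.0956522, 0.00396396, 0.198198 ms; sum = 1.45571 ms.
Propagation delays (d/s per hop): 0.0109709, 21.4286, 22.65, 0.000291739 ms; sum = 44.0898 ms.
End-to-end = 45.5 ms.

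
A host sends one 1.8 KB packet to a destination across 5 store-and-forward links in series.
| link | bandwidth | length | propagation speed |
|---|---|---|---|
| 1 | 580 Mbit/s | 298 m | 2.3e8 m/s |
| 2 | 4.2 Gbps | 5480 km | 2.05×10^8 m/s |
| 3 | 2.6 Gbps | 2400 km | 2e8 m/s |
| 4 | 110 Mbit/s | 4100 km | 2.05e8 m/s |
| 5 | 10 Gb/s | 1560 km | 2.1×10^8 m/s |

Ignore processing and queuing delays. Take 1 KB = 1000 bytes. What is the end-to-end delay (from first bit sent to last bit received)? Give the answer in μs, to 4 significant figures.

L = 14400 bits.
Transmission delays (L/R per hop): 24.8276, 3.42857, 5.53846, 130.909, 1.44 μs; sum = 166.144 μs.
Propagation delays (d/s per hop): 1.29565, 26731.7, 12000, 20000, 7428.57 μs; sum = 66161.6 μs.
End-to-end = 66330 μs.

66330 μs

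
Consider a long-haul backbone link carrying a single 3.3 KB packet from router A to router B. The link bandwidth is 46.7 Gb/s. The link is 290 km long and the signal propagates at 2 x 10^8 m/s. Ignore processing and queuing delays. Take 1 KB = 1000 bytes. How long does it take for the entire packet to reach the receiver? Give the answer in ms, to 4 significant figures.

1.451 ms

L = 26400 bits.
Transmission delay = L/R = 26400 / 46700000000 = 0.00056531 ms.
Propagation delay = d/s = 290000 m / 200000000 m/s = 1.45 ms.
Total = 1.451 ms.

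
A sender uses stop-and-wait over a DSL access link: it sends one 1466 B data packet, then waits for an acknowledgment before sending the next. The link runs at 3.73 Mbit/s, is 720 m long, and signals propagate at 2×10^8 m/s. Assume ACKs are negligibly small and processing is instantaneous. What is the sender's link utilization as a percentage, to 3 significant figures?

99.8 %

t_tx = L/R = 11728/3730000 = 0.00314424 s.
t_prop = 720/200000000 = 3.6e-06 s; RTT = 7.2e-06 s.
Cycle = t_tx + RTT = 0.00315144 s.
Utilization = t_tx / cycle = 0.00314424/0.00315144 = 99.8 %.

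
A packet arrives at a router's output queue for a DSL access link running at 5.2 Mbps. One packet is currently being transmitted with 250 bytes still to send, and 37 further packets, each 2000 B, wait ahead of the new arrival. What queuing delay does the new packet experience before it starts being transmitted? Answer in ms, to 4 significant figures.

Each queued packet: L/R = 16000/5200000 = 3.07692 ms.
37 queued → 113.846 ms.
Plus remaining 2000 bits of current packet: 0.384615 ms.
Queuing delay = 114.2 ms.

114.2 ms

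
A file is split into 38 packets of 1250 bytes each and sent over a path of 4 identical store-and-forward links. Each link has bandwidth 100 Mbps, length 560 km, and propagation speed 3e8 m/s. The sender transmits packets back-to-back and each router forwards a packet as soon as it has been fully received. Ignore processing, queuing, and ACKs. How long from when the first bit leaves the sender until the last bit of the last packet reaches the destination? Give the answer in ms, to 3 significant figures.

11.6 ms

Per-hop transmission t_tx = L/R = 10000/100000000 = 0.1 ms.
Per-hop propagation t_prop = 560000/300000000 = 1.86667 ms.
Pipeline fill: first packet needs 4·t_tx to clear all hops; remaining 37 packets each add one t_tx.
Total = (4+38-1)·t_tx + 4·t_prop = 41·0.1 + 4·1.86667 = 11.6 ms.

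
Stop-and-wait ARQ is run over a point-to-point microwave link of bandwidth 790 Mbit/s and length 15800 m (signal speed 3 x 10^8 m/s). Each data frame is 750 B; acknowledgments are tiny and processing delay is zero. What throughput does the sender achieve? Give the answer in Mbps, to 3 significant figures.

53.1 Mbps

t_tx = L/R = 6000/790000000 = 7.59494e-06 s.
t_prop = 15800/300000000 = 5.26667e-05 s; RTT = 0.000105333 s.
Cycle = t_tx + RTT = 0.000112928 s.
Throughput = L / cycle = 6000 / 0.000112928 = 53.1 Mbps.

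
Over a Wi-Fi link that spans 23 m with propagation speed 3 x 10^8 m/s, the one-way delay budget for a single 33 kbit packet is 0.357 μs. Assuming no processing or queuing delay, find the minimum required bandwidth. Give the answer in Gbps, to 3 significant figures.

118 Gbps

Propagation delay = 23 / 300000000 = 0.0766667 μs.
Transmission budget = 0.357 − 0.0766667 = 0.280333 μs.
R ≥ L / t_tx = 33000 bits / 2.80333e-07 s = 118 Gbps.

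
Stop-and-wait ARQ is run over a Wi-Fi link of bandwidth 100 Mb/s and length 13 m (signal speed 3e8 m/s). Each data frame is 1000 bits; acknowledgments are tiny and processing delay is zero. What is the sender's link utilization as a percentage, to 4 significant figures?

t_tx = L/R = 1000/100000000 = 1e-05 s.
t_prop = 13/300000000 = 4.33333e-08 s; RTT = 8.66667e-08 s.
Cycle = t_tx + RTT = 1.00867e-05 s.
Utilization = t_tx / cycle = 1e-05/1.00867e-05 = 99.14 %.

99.14 %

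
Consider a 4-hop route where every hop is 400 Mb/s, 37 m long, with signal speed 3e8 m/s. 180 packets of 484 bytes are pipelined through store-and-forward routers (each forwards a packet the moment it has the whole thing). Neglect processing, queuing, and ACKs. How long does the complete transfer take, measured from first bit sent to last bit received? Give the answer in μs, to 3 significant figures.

1770 μs

Per-hop transmission t_tx = L/R = 3872/400000000 = 9.68 μs.
Per-hop propagation t_prop = 37/300000000 = 0.123333 μs.
Pipeline fill: first packet needs 4·t_tx to clear all hops; remaining 179 packets each add one t_tx.
Total = (4+180-1)·t_tx + 4·t_prop = 183·9.68 + 4·0.123333 = 1770 μs.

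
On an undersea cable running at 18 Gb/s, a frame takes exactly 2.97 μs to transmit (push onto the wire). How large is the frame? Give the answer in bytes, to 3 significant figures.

L = R × t_tx = 18000000000 b/s × 2.97e-06 s = 53460 bits.
In bytes: 53460 / 8 = 6680 bytes.

6680 bytes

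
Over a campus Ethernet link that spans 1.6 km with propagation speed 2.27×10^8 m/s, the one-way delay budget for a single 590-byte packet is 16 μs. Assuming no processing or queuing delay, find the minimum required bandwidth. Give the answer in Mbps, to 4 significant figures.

527.3 Mbps

L = 4720 bits.
Propagation delay = 1600 / 227000000 = 7.04846 μs.
Transmission budget = 16 − 7.04846 = 8.95154 μs.
R ≥ L / t_tx = 4720 bits / 8.95154e-06 s = 527.3 Mbps.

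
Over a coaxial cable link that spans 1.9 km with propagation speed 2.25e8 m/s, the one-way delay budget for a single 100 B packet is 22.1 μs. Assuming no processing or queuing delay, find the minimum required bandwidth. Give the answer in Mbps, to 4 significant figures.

L = 800 bits.
Propagation delay = 1900 / 225000000 = 8.44444 μs.
Transmission budget = 22.1 − 8.44444 = 13.6556 μs.
R ≥ L / t_tx = 800 bits / 1.36556e-05 s = 58.58 Mbps.

58.58 Mbps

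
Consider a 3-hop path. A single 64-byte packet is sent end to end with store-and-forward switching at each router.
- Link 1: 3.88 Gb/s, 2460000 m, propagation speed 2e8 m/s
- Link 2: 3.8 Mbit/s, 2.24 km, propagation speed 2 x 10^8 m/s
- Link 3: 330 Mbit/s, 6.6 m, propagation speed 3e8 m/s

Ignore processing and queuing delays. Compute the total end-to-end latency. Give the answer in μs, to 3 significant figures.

L = 64 × 8 = 512 bits.
Transmission delays (L/R per hop): 0.131959, 134.737, 1.55152 μs; sum = 136.42 μs.
Propagation delays (d/s per hop): 12300, 11.2, 0.022 μs; sum = 12311.2 μs.
End-to-end = 12400 μs.

12400 μs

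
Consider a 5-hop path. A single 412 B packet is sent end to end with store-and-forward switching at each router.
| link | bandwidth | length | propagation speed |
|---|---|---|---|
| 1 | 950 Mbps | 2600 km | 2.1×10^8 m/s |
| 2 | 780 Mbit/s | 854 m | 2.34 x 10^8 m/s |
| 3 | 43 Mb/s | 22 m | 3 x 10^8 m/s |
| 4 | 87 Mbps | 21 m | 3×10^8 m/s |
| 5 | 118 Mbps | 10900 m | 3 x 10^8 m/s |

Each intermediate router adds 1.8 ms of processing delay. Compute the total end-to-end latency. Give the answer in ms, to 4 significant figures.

19.77 ms

L = 412 × 8 = 3296 bits.
Transmission delays (L/R per hop): 0.00346947, 0.00422564, 0.0766512, 0.0378851, 0.0279322 ms; sum = 0.150164 ms.
Propagation delays (d/s per hop): 12.381, 0.00364957, 7.33333e-05, 7e-05, 0.0363333 ms; sum = 12.4211 ms.
Processing at 4 router(s): 4 × 1.8 ms = 7.2 ms.
End-to-end = 19.77 ms.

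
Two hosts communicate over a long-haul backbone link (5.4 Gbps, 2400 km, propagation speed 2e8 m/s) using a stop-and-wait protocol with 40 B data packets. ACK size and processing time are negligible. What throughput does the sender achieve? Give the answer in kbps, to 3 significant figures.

13.3 kbps

t_tx = L/R = 320/5400000000 = 5.92593e-08 s.
t_prop = 2400000/200000000 = 0.012 s; RTT = 0.024 s.
Cycle = t_tx + RTT = 0.0240001 s.
Throughput = L / cycle = 320 / 0.0240001 = 13.3 kbps.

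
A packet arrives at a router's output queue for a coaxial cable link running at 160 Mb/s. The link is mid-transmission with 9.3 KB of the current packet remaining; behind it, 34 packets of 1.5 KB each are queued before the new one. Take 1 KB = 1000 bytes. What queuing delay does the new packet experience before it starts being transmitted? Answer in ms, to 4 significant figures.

Each queued packet: L/R = 12000/160000000 = 0.075 ms.
34 queued → 2.55 ms.
Plus remaining 74400 bits of current packet: 0.465 ms.
Queuing delay = 3.015 ms.

3.015 ms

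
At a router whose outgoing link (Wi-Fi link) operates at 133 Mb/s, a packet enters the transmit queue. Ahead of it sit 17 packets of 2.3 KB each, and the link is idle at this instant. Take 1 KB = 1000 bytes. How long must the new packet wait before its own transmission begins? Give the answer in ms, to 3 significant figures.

Each queued packet: L/R = 18400/133000000 = 0.138346 ms.
17 queued → 2.35188 ms.
Queuing delay = 2.35 ms.

2.35 ms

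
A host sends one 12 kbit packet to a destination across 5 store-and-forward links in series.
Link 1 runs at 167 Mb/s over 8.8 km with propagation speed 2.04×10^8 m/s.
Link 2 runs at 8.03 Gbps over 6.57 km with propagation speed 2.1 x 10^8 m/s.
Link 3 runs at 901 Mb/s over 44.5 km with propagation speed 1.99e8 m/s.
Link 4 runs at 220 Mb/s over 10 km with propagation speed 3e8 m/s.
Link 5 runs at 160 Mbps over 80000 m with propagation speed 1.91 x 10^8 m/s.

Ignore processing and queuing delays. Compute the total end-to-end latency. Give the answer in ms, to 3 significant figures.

L = 12000 bits.
Transmission delays (L/R per hop): 0.0718563, 0.0014944, 0.0133185, 0.0545455, 0.075 ms; sum = 0.216215 ms.
Propagation delays (d/s per hop): 0.0431373, 0.0312857, 0.223618, 0.0333333, 0.418848 ms; sum = 0.750223 ms.
End-to-end = 0.966 ms.

0.966 ms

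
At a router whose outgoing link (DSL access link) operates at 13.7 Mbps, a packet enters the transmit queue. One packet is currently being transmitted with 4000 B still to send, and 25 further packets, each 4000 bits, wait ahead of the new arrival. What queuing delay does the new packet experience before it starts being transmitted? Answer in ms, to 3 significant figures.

9.64 ms

Each queued packet: L/R = 4000/13700000 = 0.291971 ms.
25 queued → 7.29927 ms.
Plus remaining 32000 bits of current packet: 2.33577 ms.
Queuing delay = 9.64 ms.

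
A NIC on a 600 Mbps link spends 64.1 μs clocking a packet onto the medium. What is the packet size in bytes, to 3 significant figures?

L = R × t_tx = 600000000 b/s × 6.41e-05 s = 38460 bits.
In bytes: 38460 / 8 = 4810 bytes.

4810 bytes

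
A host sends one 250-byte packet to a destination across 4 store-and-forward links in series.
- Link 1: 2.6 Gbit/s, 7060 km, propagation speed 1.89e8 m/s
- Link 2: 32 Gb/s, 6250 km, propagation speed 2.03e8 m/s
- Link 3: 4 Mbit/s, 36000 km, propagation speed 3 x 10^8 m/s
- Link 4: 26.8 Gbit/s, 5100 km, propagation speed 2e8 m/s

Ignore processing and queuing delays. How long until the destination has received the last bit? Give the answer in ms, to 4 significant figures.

L = 250 × 8 = 2000 bits.
Transmission delays (L/R per hop): 0.000769231, 6.25e-05, 0.5, 7.46269e-05 ms; sum = 0.500906 ms.
Propagation delays (d/s per hop): 37.3545, 30.7882, 120, 25.5 ms; sum = 213.643 ms.
End-to-end = 214.1 ms.

214.1 ms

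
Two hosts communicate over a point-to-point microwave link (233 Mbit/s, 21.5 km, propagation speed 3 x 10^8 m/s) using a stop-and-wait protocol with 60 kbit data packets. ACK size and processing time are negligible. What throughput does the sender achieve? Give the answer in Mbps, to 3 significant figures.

t_tx = L/R = 60000/233000000 = 0.000257511 s.
t_prop = 21500/300000000 = 7.16667e-05 s; RTT = 0.000143333 s.
Cycle = t_tx + RTT = 0.000400844 s.
Throughput = L / cycle = 60000 / 0.000400844 = 150 Mbps.

150 Mbps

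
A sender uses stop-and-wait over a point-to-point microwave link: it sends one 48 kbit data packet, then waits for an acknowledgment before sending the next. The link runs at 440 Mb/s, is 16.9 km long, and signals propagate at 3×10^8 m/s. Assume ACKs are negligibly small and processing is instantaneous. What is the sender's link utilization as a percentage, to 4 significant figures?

49.19 %

t_tx = L/R = 48000/440000000 = 0.000109091 s.
t_prop = 16900/300000000 = 5.63333e-05 s; RTT = 0.000112667 s.
Cycle = t_tx + RTT = 0.000221758 s.
Utilization = t_tx / cycle = 0.000109091/0.000221758 = 49.19 %.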